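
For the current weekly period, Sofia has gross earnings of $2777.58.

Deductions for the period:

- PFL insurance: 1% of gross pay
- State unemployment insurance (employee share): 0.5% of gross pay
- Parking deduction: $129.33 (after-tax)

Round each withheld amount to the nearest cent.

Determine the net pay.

PFL insurance: $2777.58 × 0.01 = $27.78
State unemployment insurance (employee share): $2777.58 × 0.005 = $13.89
Parking deduction: $129.33
Total deductions = $27.78 + $13.89 + $129.33 = $171.00
Net pay = $2777.58 − $171.00 = $2606.58

$2606.58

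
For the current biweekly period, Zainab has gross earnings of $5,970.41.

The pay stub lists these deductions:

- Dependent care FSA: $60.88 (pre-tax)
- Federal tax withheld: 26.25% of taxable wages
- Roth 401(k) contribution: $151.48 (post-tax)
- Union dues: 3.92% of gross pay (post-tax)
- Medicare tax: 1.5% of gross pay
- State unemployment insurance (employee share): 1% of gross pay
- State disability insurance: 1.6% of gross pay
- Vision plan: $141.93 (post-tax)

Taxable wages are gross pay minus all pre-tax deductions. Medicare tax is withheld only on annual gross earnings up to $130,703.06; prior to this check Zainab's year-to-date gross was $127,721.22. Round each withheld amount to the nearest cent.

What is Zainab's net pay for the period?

$3,630.87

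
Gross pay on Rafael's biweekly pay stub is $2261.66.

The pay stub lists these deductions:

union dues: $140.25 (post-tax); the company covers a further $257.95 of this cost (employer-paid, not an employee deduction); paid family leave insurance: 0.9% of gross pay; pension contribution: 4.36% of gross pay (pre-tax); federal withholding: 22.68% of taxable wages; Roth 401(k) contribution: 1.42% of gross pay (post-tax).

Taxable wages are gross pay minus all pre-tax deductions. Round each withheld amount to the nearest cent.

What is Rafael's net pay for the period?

Pension contribution: $2261.66 × 0.0436 = $98.61
Taxable wages = $2261.66 − $98.61 = $2163.05
Federal withholding: $2163.05 × 0.2268 = $490.58
Paid family leave insurance: $2261.66 × 0.009 = $20.35
Roth 401(k) contribution: $2261.66 × 0.0142 = $32.12
Union dues: $140.25
(Employer's $257.95 toward union dues is not withheld from the employee.)
Total deductions = $98.61 + $490.58 + $20.35 + $32.12 + $140.25 = $781.91
Net pay = $2261.66 − $781.91 = $1479.75

$1479.75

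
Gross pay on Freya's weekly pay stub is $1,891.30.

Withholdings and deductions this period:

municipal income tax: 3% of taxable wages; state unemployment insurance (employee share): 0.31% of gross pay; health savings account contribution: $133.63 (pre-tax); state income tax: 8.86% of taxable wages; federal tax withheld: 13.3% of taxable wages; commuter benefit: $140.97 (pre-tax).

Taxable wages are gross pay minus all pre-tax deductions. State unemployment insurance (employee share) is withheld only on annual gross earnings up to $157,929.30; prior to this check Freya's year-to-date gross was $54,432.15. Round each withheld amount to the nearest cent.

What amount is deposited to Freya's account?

$1,204.08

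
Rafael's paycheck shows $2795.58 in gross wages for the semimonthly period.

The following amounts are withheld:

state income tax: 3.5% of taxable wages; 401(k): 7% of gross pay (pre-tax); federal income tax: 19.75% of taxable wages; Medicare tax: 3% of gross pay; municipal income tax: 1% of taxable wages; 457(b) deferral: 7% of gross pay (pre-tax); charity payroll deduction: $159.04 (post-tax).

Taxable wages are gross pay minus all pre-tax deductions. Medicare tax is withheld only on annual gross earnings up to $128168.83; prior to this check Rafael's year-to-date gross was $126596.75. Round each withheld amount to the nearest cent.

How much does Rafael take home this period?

457(b) deferral: $2795.58 × 0.07 = $195.69
401(k): $2795.58 × 0.07 = $195.69
Pre-tax total = $195.69 + $195.69 = $391.38
Taxable wages = $2795.58 − $391.38 = $2404.20
Municipal income tax: $2404.20 × 0.01 = $24.04
State income tax: $2404.20 × 0.035 = $84.15
Federal income tax: $2404.20 × 0.1975 = $474.83
Medicare tax: only $128168.83 − $126596.75 = $1572.08 of this check is subject → $1572.08 × 0.03 = $47.16
Charity payroll deduction: $159.04
Total deductions = $195.69 + $195.69 + $24.04 + $84.15 + $474.83 + $47.16 + $159.04 = $1180.60
Net pay = $2795.58 − $1180.60 = $1614.98

$1614.98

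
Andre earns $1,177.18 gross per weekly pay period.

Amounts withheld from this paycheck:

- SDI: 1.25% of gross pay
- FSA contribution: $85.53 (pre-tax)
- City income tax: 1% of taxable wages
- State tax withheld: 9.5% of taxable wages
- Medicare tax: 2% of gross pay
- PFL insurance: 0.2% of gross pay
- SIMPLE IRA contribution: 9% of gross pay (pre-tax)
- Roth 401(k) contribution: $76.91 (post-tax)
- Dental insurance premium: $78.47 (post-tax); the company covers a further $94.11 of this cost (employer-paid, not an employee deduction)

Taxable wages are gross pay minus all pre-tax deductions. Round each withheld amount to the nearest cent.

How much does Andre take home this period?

$686.22

FSA contribution: $85.53
SIMPLE IRA contribution: $1,177.18 × 0.09 = $105.95
Pre-tax total = $85.53 + $105.95 = $191.48
Taxable wages = $1,177.18 − $191.48 = $985.70
State tax withheld: $985.70 × 0.095 = $93.64
City income tax: $985.70 × 0.01 = $9.86
PFL insurance: $1,177.18 × 0.002 = $2.35
Medicare tax: $1,177.18 × 0.02 = $23.54
SDI: $1,177.18 × 0.0125 = $14.71
Dental insurance premium: $78.47
Roth 401(k) contribution: $76.91
(Employer's $94.11 toward dental insurance premium is not withheld from the employee.)
Total deductions = $85.53 + $105.95 + $93.64 + $9.86 + $2.35 + $23.54 + $14.71 + $78.47 + $76.91 = $490.96
Net pay = $1,177.18 − $490.96 = $686.22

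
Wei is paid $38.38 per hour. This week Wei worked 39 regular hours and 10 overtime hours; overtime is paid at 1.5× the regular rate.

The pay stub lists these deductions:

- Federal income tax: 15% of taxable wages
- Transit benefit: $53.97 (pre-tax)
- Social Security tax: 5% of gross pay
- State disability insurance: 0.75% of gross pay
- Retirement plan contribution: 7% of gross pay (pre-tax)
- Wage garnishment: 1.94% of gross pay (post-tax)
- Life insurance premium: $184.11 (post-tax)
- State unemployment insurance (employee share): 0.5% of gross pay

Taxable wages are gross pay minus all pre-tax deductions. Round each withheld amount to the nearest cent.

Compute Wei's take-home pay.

Regular pay: 39 × $38.38 = $1,496.82
Overtime pay: 10 × $38.38 × 1.5 = $575.70
Gross pay = $1,496.82 + $575.70 = $2,072.52
Retirement plan contribution: $2,072.52 × 0.07 = $145.08
Transit benefit: $53.97
Pre-tax total = $145.08 + $53.97 = $199.05
Taxable wages = $2,072.52 − $199.05 = $1,873.47
Federal income tax: $1,873.47 × 0.15 = $281.02
Social Security tax: $2,072.52 × 0.05 = $103.63
State unemployment insurance (employee share): $2,072.52 × 0.005 = $10.36
State disability insurance: $2,072.52 × 0.0075 = $15.54
Life insurance premium: $184.11
Wage garnishment: $2,072.52 × 0.0194 = $40.21
Total deductions = $145.08 + $53.97 + $281.02 + $103.63 + $10.36 + $15.54 + $184.11 + $40.21 = $833.92
Net pay = $2,072.52 − $833.92 = $1,238.60

$1,238.60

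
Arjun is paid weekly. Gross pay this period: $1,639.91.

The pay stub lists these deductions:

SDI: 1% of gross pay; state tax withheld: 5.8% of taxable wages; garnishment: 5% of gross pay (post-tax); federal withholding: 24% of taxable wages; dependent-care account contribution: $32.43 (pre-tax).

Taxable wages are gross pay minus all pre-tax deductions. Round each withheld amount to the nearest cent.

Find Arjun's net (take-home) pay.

Dependent-care account contribution: $32.43
Taxable wages = $1,639.91 − $32.43 = $1,607.48
Federal withholding: $1,607.48 × 0.24 = $385.80
State tax withheld: $1,607.48 × 0.058 = $93.23
SDI: $1,639.91 × 0.01 = $16.40
Garnishment: $1,639.91 × 0.05 = $82.00
Total deductions = $32.43 + $385.80 + $93.23 + $16.40 + $82.00 = $609.86
Net pay = $1,639.91 − $609.86 = $1,030.05

$1,030.05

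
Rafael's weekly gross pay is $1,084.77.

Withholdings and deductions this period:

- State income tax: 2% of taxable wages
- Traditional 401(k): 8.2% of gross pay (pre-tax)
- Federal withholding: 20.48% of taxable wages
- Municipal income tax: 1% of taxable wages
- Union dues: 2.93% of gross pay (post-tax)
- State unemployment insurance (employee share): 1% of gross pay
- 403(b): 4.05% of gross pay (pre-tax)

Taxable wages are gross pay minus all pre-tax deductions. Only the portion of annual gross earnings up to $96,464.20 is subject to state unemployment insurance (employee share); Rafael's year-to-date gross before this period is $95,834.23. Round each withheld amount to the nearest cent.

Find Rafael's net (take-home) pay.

Traditional 401(k): $1,084.77 × 0.082 = $88.95
403(b): $1,084.77 × 0.0405 = $43.93
Pre-tax total = $88.95 + $43.93 = $132.88
Taxable wages = $1,084.77 − $132.88 = $951.89
Municipal income tax: $951.89 × 0.01 = $9.52
Federal withholding: $951.89 × 0.2048 = $194.95
State income tax: $951.89 × 0.02 = $19.04
State unemployment insurance (employee share): only $96,464.20 − $95,834.23 = $629.97 of this check is subject → $629.97 × 0.01 = $6.30
Union dues: $1,084.77 × 0.0293 = $31.78
Total deductions = $88.95 + $43.93 + $9.52 + $194.95 + $19.04 + $6.30 + $31.78 = $394.47
Net pay = $1,084.77 − $394.47 = $690.30

$690.30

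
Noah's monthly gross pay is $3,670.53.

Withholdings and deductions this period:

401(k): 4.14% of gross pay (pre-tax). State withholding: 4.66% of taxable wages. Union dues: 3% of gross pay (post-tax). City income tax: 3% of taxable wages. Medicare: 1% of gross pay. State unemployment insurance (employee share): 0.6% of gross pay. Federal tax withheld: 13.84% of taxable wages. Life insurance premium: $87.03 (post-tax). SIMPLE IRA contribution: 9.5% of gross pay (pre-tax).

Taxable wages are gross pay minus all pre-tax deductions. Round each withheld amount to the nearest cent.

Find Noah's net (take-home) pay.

SIMPLE IRA contribution: $3,670.53 × 0.095 = $348.70
401(k): $3,670.53 × 0.0414 = $151.96
Pre-tax total = $348.70 + $151.96 = $500.66
Taxable wages = $3,670.53 − $500.66 = $3,169.87
Federal tax withheld: $3,169.87 × 0.1384 = $438.71
City income tax: $3,169.87 × 0.03 = $95.10
State withholding: $3,169.87 × 0.0466 = $147.72
State unemployment insurance (employee share): $3,670.53 × 0.006 = $22.02
Medicare: $3,670.53 × 0.01 = $36.71
Union dues: $3,670.53 × 0.03 = $110.12
Life insurance premium: $87.03
Total deductions = $348.70 + $151.96 + $438.71 + $95.10 + $147.72 + $22.02 + $36.71 + $110.12 + $87.03 = $1,438.07
Net pay = $3,670.53 − $1,438.07 = $2,232.46

$2,232.46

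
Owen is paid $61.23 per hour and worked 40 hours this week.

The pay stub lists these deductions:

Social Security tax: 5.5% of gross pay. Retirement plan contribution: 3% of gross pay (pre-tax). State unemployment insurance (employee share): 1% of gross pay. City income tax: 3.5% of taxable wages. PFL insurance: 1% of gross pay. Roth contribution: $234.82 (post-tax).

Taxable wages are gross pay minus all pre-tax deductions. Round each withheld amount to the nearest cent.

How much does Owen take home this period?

Gross pay: 40 × $61.23 = $2449.20
Retirement plan contribution: $2449.20 × 0.03 = $73.48
Taxable wages = $2449.20 − $73.48 = $2375.72
City income tax: $2375.72 × 0.035 = $83.15
State unemployment insurance (employee share): $2449.20 × 0.01 = $24.49
Social Security tax: $2449.20 × 0.055 = $134.71
PFL insurance: $2449.20 × 0.01 = $24.49
Roth contribution: $234.82
Total deductions = $73.48 + $83.15 + $24.49 + $134.71 + $24.49 + $234.82 = $575.14
Net pay = $2449.20 − $575.14 = $1874.06

$1874.06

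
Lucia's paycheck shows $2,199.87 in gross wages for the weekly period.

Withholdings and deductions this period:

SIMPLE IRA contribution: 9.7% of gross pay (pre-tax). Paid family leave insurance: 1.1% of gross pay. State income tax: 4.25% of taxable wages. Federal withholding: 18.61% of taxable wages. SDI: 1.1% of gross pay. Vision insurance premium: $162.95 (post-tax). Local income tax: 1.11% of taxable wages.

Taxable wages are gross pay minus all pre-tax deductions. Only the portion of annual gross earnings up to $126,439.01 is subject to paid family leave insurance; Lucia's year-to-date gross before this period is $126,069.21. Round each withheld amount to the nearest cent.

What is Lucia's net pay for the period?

$1,319.10

SIMPLE IRA contribution: $2,199.87 × 0.097 = $213.39
Taxable wages = $2,199.87 − $213.39 = $1,986.48
Local income tax: $1,986.48 × 0.0111 = $22.05
Federal withholding: $1,986.48 × 0.1861 = $369.68
State income tax: $1,986.48 × 0.0425 = $84.43
SDI: $2,199.87 × 0.011 = $24.20
Paid family leave insurance: only $126,439.01 − $126,069.21 = $369.80 of this check is subject → $369.80 × 0.011 = $4.07
Vision insurance premium: $162.95
Total deductions = $213.39 + $22.05 + $369.68 + $84.43 + $24.20 + $4.07 + $162.95 = $880.77
Net pay = $2,199.87 − $880.77 = $1,319.10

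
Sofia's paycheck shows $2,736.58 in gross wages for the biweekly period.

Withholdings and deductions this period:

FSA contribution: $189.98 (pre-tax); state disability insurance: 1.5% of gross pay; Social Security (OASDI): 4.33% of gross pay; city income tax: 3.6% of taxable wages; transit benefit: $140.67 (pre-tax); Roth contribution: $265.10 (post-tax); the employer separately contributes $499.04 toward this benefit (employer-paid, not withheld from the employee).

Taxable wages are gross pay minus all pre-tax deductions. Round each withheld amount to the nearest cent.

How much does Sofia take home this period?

Transit benefit: $140.67
FSA contribution: $189.98
Pre-tax total = $140.67 + $189.98 = $330.65
Taxable wages = $2,736.58 − $330.65 = $2,405.93
City income tax: $2,405.93 × 0.036 = $86.61
Social Security (OASDI): $2,736.58 × 0.0433 = $118.49
State disability insurance: $2,736.58 × 0.015 = $41.05
Roth contribution: $265.10
(Employer's $499.04 toward Roth contribution is not withheld from the employee.)
Total deductions = $140.67 + $189.98 + $86.61 + $118.49 + $41.05 + $265.10 = $841.90
Net pay = $2,736.58 − $841.90 = $1,894.68

$1,894.68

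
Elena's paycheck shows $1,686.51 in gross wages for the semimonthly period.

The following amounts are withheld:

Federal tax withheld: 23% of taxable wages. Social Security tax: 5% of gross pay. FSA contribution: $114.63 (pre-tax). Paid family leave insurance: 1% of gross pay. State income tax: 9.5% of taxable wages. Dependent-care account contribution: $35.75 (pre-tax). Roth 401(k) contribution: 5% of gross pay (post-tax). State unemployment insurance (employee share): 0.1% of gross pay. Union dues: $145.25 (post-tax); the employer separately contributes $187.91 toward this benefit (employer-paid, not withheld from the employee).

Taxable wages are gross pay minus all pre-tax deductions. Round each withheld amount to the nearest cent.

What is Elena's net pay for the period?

$704.42

FSA contribution: $114.63
Dependent-care account contribution: $35.75
Pre-tax total = $114.63 + $35.75 = $150.38
Taxable wages = $1,686.51 − $150.38 = $1,536.13
State income tax: $1,536.13 × 0.095 = $145.93
Federal tax withheld: $1,536.13 × 0.23 = $353.31
State unemployment insurance (employee share): $1,686.51 × 0.001 = $1.69
Paid family leave insurance: $1,686.51 × 0.01 = $16.87
Social Security tax: $1,686.51 × 0.05 = $84.33
Union dues: $145.25
Roth 401(k) contribution: $1,686.51 × 0.05 = $84.33
(Employer's $187.91 toward union dues is not withheld from the employee.)
Total deductions = $114.63 + $35.75 + $145.93 + $353.31 + $1.69 + $16.87 + $84.33 + $145.25 + $84.33 = $982.09
Net pay = $1,686.51 − $982.09 = $704.42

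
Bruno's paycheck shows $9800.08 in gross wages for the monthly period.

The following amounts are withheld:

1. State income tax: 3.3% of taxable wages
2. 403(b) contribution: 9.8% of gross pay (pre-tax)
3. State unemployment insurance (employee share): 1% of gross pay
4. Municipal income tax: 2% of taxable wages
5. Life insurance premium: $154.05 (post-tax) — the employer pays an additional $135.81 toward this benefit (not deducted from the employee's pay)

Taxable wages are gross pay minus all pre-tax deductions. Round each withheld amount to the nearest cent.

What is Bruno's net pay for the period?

$8119.12

403(b) contribution: $9800.08 × 0.098 = $960.41
Taxable wages = $9800.08 − $960.41 = $8839.67
State income tax: $8839.67 × 0.033 = $291.71
Municipal income tax: $8839.67 × 0.02 = $176.79
State unemployment insurance (employee share): $9800.08 × 0.01 = $98.00
Life insurance premium: $154.05
(Employer's $135.81 toward life insurance premium is not withheld from the employee.)
Total deductions = $960.41 + $291.71 + $176.79 + $98.00 + $154.05 = $1680.96
Net pay = $9800.08 − $1680.96 = $8119.12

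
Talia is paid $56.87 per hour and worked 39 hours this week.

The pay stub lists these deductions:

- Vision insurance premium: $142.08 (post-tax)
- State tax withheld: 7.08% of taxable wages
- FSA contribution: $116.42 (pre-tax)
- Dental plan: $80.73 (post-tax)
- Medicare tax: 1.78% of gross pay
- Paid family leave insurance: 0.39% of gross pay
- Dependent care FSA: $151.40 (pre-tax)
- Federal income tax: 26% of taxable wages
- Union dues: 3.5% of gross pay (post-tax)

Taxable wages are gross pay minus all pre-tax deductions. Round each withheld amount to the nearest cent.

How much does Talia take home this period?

$956.44

Gross pay: 39 × $56.87 = $2,217.93
Dependent care FSA: $151.40
FSA contribution: $116.42
Pre-tax total = $151.40 + $116.42 = $267.82
Taxable wages = $2,217.93 − $267.82 = $1,950.11
Federal income tax: $1,950.11 × 0.26 = $507.03
State tax withheld: $1,950.11 × 0.0708 = $138.07
Paid family leave insurance: $2,217.93 × 0.0039 = $8.65
Medicare tax: $2,217.93 × 0.0178 = $39.48
Vision insurance premium: $142.08
Union dues: $2,217.93 × 0.035 = $77.63
Dental plan: $80.73
Total deductions = $151.40 + $116.42 + $507.03 + $138.07 + $8.65 + $39.48 + $142.08 + $77.63 + $80.73 = $1,261.49
Net pay = $2,217.93 − $1,261.49 = $956.44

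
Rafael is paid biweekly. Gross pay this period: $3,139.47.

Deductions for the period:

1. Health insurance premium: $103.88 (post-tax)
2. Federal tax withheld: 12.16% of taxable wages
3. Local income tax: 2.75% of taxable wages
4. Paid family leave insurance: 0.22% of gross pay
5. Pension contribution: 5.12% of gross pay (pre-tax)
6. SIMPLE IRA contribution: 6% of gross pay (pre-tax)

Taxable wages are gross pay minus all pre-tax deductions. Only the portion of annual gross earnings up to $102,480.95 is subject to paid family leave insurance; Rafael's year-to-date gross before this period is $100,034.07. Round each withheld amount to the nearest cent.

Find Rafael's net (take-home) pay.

SIMPLE IRA contribution: $3,139.47 × 0.06 = $188.37
Pension contribution: $3,139.47 × 0.0512 = $160.74
Pre-tax total = $188.37 + $160.74 = $349.11
Taxable wages = $3,139.47 − $349.11 = $2,790.36
Federal tax withheld: $2,790.36 × 0.1216 = $339.31
Local income tax: $2,790.36 × 0.0275 = $76.73
Paid family leave insurance: only $102,480.95 − $100,034.07 = $2,446.88 of this check is subject → $2,446.88 × 0.0022 = $5.38
Health insurance premium: $103.88
Total deductions = $188.37 + $160.74 + $339.31 + $76.73 + $5.38 + $103.88 = $874.41
Net pay = $3,139.47 − $874.41 = $2,265.06

$2,265.06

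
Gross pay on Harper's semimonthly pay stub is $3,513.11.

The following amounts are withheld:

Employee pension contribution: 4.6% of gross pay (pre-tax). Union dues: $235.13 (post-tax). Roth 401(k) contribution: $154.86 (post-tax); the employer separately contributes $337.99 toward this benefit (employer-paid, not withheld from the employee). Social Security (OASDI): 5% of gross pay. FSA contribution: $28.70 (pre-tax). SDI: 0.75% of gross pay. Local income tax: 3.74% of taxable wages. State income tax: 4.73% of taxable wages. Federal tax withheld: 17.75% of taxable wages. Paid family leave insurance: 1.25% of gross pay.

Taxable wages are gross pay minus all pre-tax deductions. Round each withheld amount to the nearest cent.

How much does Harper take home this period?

$1,815.66

Employee pension contribution: $3,513.11 × 0.046 = $161.60
FSA contribution: $28.70
Pre-tax total = $161.60 + $28.70 = $190.30
Taxable wages = $3,513.11 − $190.30 = $3,322.81
Federal tax withheld: $3,322.81 × 0.1775 = $589.80
State income tax: $3,322.81 × 0.0473 = $157.17
Local income tax: $3,322.81 × 0.0374 = $124.27
SDI: $3,513.11 × 0.0075 = $26.35
Paid family leave insurance: $3,513.11 × 0.0125 = $43.91
Social Security (OASDI): $3,513.11 × 0.05 = $175.66
Roth 401(k) contribution: $154.86
Union dues: $235.13
(Employer's $337.99 toward Roth 401(k) contribution is not withheld from the employee.)
Total deductions = $161.60 + $28.70 + $589.80 + $157.17 + $124.27 + $26.35 + $43.91 + $175.66 + $154.86 + $235.13 = $1,697.45
Net pay = $3,513.11 − $1,697.45 = $1,815.66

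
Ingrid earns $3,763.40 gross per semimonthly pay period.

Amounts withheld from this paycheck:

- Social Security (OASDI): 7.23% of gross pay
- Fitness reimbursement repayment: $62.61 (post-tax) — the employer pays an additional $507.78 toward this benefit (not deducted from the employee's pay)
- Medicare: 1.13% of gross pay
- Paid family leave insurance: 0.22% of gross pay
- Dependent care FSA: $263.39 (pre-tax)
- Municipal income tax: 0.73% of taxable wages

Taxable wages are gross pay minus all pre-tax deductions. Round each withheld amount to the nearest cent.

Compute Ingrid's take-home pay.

Dependent care FSA: $263.39
Taxable wages = $3,763.40 − $263.39 = $3,500.01
Municipal income tax: $3,500.01 × 0.0073 = $25.55
Medicare: $3,763.40 × 0.0113 = $42.53
Social Security (OASDI): $3,763.40 × 0.0723 = $272.09
Paid family leave insurance: $3,763.40 × 0.0022 = $8.28
Fitness reimbursement repayment: $62.61
(Employer's $507.78 toward fitness reimbursement repayment is not withheld from the employee.)
Total deductions = $263.39 + $25.55 + $42.53 + $272.09 + $8.28 + $62.61 = $674.45
Net pay = $3,763.40 − $674.45 = $3,088.95

$3,088.95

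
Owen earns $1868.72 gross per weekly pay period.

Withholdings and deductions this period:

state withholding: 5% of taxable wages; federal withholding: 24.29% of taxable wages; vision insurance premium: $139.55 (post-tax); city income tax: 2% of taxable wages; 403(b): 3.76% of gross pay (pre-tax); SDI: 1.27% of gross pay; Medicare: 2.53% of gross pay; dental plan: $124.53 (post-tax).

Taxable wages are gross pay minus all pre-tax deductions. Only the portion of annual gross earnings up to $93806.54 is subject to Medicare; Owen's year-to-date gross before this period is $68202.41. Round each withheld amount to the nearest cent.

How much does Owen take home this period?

$900.63

403(b): $1868.72 × 0.0376 = $70.26
Taxable wages = $1868.72 − $70.26 = $1798.46
City income tax: $1798.46 × 0.02 = $35.97
Federal withholding: $1798.46 × 0.2429 = $436.85
State withholding: $1798.46 × 0.05 = $89.92
Medicare: cap not yet reached, full $1868.72 is subject → $1868.72 × 0.0253 = $47.28
SDI: $1868.72 × 0.0127 = $23.73
Dental plan: $124.53
Vision insurance premium: $139.55
Total deductions = $70.26 + $35.97 + $436.85 + $89.92 + $47.28 + $23.73 + $124.53 + $139.55 = $968.09
Net pay = $1868.72 − $968.09 = $900.63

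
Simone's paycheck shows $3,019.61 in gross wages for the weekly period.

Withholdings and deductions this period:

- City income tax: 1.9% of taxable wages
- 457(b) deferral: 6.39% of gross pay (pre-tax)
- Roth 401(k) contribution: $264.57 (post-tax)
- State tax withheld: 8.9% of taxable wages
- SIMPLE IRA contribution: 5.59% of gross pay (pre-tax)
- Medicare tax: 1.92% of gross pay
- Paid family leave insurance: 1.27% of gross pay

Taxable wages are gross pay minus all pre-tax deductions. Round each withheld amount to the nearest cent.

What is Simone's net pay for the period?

$2,009.91

SIMPLE IRA contribution: $3,019.61 × 0.0559 = $168.80
457(b) deferral: $3,019.61 × 0.0639 = $192.95
Pre-tax total = $168.80 + $192.95 = $361.75
Taxable wages = $3,019.61 − $361.75 = $2,657.86
State tax withheld: $2,657.86 × 0.089 = $236.55
City income tax: $2,657.86 × 0.019 = $50.50
Medicare tax: $3,019.61 × 0.0192 = $57.98
Paid family leave insurance: $3,019.61 × 0.0127 = $38.35
Roth 401(k) contribution: $264.57
Total deductions = $168.80 + $192.95 + $236.55 + $50.50 + $57.98 + $38.35 + $264.57 = $1,009.70
Net pay = $3,019.61 − $1,009.70 = $2,009.91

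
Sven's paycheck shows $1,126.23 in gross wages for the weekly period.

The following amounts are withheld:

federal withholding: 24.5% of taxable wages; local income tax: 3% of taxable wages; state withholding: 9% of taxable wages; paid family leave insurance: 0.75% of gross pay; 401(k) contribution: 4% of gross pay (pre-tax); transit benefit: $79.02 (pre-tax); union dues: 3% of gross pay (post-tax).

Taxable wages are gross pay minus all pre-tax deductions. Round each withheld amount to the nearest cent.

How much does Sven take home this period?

$594.14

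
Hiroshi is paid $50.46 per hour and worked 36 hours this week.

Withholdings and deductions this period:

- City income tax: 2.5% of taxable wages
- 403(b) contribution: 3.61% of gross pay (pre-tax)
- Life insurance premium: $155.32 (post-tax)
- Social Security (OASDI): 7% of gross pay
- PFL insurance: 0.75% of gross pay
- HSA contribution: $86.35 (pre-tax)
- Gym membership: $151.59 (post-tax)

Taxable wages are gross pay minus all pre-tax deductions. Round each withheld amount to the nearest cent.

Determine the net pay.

$1,175.32

Gross pay: 36 × $50.46 = $1,816.56
403(b) contribution: $1,816.56 × 0.0361 = $65.58
HSA contribution: $86.35
Pre-tax total = $65.58 + $86.35 = $151.93
Taxable wages = $1,816.56 − $151.93 = $1,664.63
City income tax: $1,664.63 × 0.025 = $41.62
Social Security (OASDI): $1,816.56 × 0.07 = $127.16
PFL insurance: $1,816.56 × 0.0075 = $13.62
Gym membership: $151.59
Life insurance premium: $155.32
Total deductions = $65.58 + $86.35 + $41.62 + $127.16 + $13.62 + $151.59 + $155.32 = $641.24
Net pay = $1,816.56 − $641.24 = $1,175.32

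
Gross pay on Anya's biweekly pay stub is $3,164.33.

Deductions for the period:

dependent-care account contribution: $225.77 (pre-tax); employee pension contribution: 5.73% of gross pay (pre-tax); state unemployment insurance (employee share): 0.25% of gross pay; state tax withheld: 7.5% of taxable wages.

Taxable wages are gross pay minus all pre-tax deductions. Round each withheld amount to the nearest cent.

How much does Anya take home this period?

$2,542.54

Dependent-care account contribution: $225.77
Employee pension contribution: $3,164.33 × 0.0573 = $181.32
Pre-tax total = $225.77 + $181.32 = $407.09
Taxable wages = $3,164.33 − $407.09 = $2,757.24
State tax withheld: $2,757.24 × 0.075 = $206.79
State unemployment insurance (employee share): $3,164.33 × 0.0025 = $7.91
Total deductions = $225.77 + $181.32 + $206.79 + $7.91 = $621.79
Net pay = $3,164.33 − $621.79 = $2,542.54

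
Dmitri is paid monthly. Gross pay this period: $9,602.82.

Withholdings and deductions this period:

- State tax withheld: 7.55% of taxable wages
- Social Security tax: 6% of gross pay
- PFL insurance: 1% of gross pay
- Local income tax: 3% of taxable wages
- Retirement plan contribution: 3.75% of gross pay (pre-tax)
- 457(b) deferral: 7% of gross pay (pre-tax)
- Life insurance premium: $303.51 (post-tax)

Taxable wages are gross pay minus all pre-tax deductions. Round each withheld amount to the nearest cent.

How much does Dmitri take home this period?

$6,690.61

Retirement plan contribution: $9,602.82 × 0.0375 = $360.11
457(b) deferral: $9,602.82 × 0.07 = $672.20
Pre-tax total = $360.11 + $672.20 = $1,032.31
Taxable wages = $9,602.82 − $1,032.31 = $8,570.51
Local income tax: $8,570.51 × 0.03 = $257.12
State tax withheld: $8,570.51 × 0.0755 = $647.07
Social Security tax: $9,602.82 × 0.06 = $576.17
PFL insurance: $9,602.82 × 0.01 = $96.03
Life insurance premium: $303.51
Total deductions = $360.11 + $672.20 + $257.12 + $647.07 + $576.17 + $96.03 + $303.51 = $2,912.21
Net pay = $9,602.82 − $2,912.21 = $6,690.61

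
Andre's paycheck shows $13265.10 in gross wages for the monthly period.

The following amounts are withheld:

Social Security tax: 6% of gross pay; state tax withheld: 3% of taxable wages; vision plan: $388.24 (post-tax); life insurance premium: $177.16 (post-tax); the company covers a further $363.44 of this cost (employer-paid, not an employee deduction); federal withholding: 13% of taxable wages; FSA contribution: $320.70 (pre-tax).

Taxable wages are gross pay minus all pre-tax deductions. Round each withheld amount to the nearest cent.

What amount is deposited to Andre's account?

FSA contribution: $320.70
Taxable wages = $13265.10 − $320.70 = $12944.40
Federal withholding: $12944.40 × 0.13 = $1682.77
State tax withheld: $12944.40 × 0.03 = $388.33
Social Security tax: $13265.10 × 0.06 = $795.91
Life insurance premium: $177.16
Vision plan: $388.24
(Employer's $363.44 toward life insurance premium is not withheld from the employee.)
Total deductions = $320.70 + $1682.77 + $388.33 + $795.91 + $177.16 + $388.24 = $3753.11
Net pay = $13265.10 − $3753.11 = $9511.99

$9511.99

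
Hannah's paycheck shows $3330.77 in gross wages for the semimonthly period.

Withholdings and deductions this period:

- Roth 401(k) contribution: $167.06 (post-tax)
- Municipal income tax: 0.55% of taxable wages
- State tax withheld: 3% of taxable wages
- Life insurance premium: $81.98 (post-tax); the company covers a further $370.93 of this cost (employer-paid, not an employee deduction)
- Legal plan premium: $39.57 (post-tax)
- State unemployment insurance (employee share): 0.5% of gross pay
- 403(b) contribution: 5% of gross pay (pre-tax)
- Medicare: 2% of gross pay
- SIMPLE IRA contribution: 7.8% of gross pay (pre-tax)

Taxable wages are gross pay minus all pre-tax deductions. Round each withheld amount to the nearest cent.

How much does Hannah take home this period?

$2429.45

403(b) contribution: $3330.77 × 0.05 = $166.54
SIMPLE IRA contribution: $3330.77 × 0.078 = $259.80
Pre-tax total = $166.54 + $259.80 = $426.34
Taxable wages = $3330.77 − $426.34 = $2904.43
Municipal income tax: $2904.43 × 0.0055 = $15.97
State tax withheld: $2904.43 × 0.03 = $87.13
Medicare: $3330.77 × 0.02 = $66.62
State unemployment insurance (employee share): $3330.77 × 0.005 = $16.65
Life insurance premium: $81.98
Roth 401(k) contribution: $167.06
Legal plan premium: $39.57
(Employer's $370.93 toward life insurance premium is not withheld from the employee.)
Total deductions = $166.54 + $259.80 + $15.97 + $87.13 + $66.62 + $16.65 + $81.98 + $167.06 + $39.57 = $901.32
Net pay = $3330.77 − $901.32 = $2429.45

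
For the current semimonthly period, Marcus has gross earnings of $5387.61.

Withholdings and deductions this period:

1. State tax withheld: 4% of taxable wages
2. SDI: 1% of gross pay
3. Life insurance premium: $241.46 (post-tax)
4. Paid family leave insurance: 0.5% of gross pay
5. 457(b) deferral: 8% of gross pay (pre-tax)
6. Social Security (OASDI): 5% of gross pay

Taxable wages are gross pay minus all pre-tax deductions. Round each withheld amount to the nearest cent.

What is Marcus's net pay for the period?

$4166.68

457(b) deferral: $5387.61 × 0.08 = $431.01
Taxable wages = $5387.61 − $431.01 = $4956.60
State tax withheld: $4956.60 × 0.04 = $198.26
SDI: $5387.61 × 0.01 = $53.88
Social Security (OASDI): $5387.61 × 0.05 = $269.38
Paid family leave insurance: $5387.61 × 0.005 = $26.94
Life insurance premium: $241.46
Total deductions = $431.01 + $198.26 + $53.88 + $269.38 + $26.94 + $241.46 = $1220.93
Net pay = $5387.61 − $1220.93 = $4166.68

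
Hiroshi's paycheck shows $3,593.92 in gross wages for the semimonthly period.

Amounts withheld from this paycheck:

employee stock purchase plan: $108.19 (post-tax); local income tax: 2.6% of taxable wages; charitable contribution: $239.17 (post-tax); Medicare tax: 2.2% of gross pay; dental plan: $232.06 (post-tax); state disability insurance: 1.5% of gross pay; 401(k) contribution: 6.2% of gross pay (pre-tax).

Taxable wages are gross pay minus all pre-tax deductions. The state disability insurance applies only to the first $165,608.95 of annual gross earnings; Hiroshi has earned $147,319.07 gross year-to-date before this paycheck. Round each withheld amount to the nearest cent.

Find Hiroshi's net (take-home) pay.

401(k) contribution: $3,593.92 × 0.062 = $222.82
Taxable wages = $3,593.92 − $222.82 = $3,371.10
Local income tax: $3,371.10 × 0.026 = $87.65
Medicare tax: $3,593.92 × 0.022 = $79.07
State disability insurance: cap not yet reached, full $3,593.92 is subject → $3,593.92 × 0.015 = $53.91
Dental plan: $232.06
Charitable contribution: $239.17
Employee stock purchase plan: $108.19
Total deductions = $222.82 + $87.65 + $79.07 + $53.91 + $232.06 + $239.17 + $108.19 = $1,022.87
Net pay = $3,593.92 − $1,022.87 = $2,571.05

$2,571.05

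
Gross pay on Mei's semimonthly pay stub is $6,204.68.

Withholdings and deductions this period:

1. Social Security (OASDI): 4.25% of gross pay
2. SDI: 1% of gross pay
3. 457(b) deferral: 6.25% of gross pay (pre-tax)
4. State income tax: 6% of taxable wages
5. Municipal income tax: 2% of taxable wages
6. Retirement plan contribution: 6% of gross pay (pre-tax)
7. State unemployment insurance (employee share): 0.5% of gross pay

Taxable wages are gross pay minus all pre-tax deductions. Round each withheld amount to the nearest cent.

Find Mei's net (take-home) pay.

457(b) deferral: $6,204.68 × 0.0625 = $387.79
Retirement plan contribution: $6,204.68 × 0.06 = $372.28
Pre-tax total = $387.79 + $372.28 = $760.07
Taxable wages = $6,204.68 − $760.07 = $5,444.61
State income tax: $5,444.61 × 0.06 = $326.68
Municipal income tax: $5,444.61 × 0.02 = $108.89
Social Security (OASDI): $6,204.68 × 0.0425 = $263.70
State unemployment insurance (employee share): $6,204.68 × 0.005 = $31.02
SDI: $6,204.68 × 0.01 = $62.05
Total deductions = $387.79 + $372.28 + $326.68 + $108.89 + $263.70 + $31.02 + $62.05 = $1,552.41
Net pay = $6,204.68 − $1,552.41 = $4,652.27

$4,652.27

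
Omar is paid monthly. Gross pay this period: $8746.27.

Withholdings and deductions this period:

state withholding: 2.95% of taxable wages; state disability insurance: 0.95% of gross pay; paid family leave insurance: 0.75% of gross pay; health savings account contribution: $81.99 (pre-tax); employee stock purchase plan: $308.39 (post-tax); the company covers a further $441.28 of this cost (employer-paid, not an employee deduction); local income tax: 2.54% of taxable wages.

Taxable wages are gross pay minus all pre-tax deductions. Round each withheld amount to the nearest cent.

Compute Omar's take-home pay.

$7731.53

Health savings account contribution: $81.99
Taxable wages = $8746.27 − $81.99 = $8664.28
State withholding: $8664.28 × 0.0295 = $255.60
Local income tax: $8664.28 × 0.0254 = $220.07
Paid family leave insurance: $8746.27 × 0.0075 = $65.60
State disability insurance: $8746.27 × 0.0095 = $83.09
Employee stock purchase plan: $308.39
(Employer's $441.28 toward employee stock purchase plan is not withheld from the employee.)
Total deductions = $81.99 + $255.60 + $220.07 + $65.60 + $83.09 + $308.39 = $1014.74
Net pay = $8746.27 − $1014.74 = $7731.53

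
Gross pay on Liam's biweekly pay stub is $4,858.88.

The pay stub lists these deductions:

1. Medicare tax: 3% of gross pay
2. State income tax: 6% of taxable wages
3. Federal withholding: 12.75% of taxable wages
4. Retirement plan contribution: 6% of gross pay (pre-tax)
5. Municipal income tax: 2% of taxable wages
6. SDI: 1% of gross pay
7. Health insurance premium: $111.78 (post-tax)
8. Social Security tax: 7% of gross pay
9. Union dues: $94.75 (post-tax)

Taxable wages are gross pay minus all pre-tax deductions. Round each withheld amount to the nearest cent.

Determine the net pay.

Retirement plan contribution: $4,858.88 × 0.06 = $291.53
Taxable wages = $4,858.88 − $291.53 = $4,567.35
Federal withholding: $4,567.35 × 0.1275 = $582.34
Municipal income tax: $4,567.35 × 0.02 = $91.35
State income tax: $4,567.35 × 0.06 = $274.04
SDI: $4,858.88 × 0.01 = $48.59
Medicare tax: $4,858.88 × 0.03 = $145.77
Social Security tax: $4,858.88 × 0.07 = $340.12
Health insurance premium: $111.78
Union dues: $94.75
Total deductions = $291.53 + $582.34 + $91.35 + $274.04 + $48.59 + $145.77 + $340.12 + $111.78 + $94.75 = $1,980.27
Net pay = $4,858.88 − $1,980.27 = $2,878.61

$2,878.61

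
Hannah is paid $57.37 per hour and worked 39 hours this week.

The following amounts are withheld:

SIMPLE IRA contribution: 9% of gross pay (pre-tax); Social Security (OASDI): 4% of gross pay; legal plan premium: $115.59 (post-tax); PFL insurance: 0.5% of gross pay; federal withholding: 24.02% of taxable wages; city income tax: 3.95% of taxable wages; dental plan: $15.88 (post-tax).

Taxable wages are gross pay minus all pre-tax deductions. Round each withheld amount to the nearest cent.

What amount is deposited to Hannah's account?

Gross pay: 39 × $57.37 = $2237.43
SIMPLE IRA contribution: $2237.43 × 0.09 = $201.37
Taxable wages = $2237.43 − $201.37 = $2036.06
City income tax: $2036.06 × 0.0395 = $80.42
Federal withholding: $2036.06 × 0.2402 = $489.06
PFL insurance: $2237.43 × 0.005 = $11.19
Social Security (OASDI): $2237.43 × 0.04 = $89.50
Legal plan premium: $115.59
Dental plan: $15.88
Total deductions = $201.37 + $80.42 + $489.06 + $11.19 + $89.50 + $115.59 + $15.88 = $1003.01
Net pay = $2237.43 − $1003.01 = $1234.42

$1234.42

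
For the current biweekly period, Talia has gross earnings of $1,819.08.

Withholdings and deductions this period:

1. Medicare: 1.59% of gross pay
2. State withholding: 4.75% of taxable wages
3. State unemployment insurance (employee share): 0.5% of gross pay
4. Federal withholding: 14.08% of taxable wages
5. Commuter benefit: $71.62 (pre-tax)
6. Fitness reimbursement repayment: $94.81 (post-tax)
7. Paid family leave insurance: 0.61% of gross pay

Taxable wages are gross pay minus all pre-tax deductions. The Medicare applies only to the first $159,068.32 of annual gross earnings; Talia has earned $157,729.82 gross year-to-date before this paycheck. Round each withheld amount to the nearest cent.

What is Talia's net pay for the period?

$1,282.13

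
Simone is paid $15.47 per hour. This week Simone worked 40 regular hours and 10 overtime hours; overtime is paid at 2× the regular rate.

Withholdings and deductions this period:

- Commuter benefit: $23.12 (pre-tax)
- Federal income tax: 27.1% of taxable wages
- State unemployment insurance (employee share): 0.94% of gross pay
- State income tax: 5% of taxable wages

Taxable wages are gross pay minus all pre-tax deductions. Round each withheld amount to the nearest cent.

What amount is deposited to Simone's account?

$605.82

Regular pay: 40 × $15.47 = $618.80
Overtime pay: 10 × $15.47 × 2 = $309.40
Gross pay = $618.80 + $309.40 = $928.20
Commuter benefit: $23.12
Taxable wages = $928.20 − $23.12 = $905.08
State income tax: $905.08 × 0.05 = $45.25
Federal income tax: $905.08 × 0.271 = $245.28
State unemployment insurance (employee share): $928.20 × 0.0094 = $8.73
Total deductions = $23.12 + $45.25 + $245.28 + $8.73 = $322.38
Net pay = $928.20 − $322.38 = $605.82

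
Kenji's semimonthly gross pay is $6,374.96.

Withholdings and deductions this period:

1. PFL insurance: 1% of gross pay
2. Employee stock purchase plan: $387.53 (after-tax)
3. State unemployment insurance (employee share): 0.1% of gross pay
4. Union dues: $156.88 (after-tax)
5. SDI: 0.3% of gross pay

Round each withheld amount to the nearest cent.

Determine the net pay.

$5,741.31

PFL insurance: $6,374.96 × 0.01 = $63.75
SDI: $6,374.96 × 0.003 = $19.12
State unemployment insurance (employee share): $6,374.96 × 0.001 = $6.37
Union dues: $156.88
Employee stock purchase plan: $387.53
Total deductions = $63.75 + $19.12 + $6.37 + $156.88 + $387.53 = $633.65
Net pay = $6,374.96 − $633.65 = $5,741.31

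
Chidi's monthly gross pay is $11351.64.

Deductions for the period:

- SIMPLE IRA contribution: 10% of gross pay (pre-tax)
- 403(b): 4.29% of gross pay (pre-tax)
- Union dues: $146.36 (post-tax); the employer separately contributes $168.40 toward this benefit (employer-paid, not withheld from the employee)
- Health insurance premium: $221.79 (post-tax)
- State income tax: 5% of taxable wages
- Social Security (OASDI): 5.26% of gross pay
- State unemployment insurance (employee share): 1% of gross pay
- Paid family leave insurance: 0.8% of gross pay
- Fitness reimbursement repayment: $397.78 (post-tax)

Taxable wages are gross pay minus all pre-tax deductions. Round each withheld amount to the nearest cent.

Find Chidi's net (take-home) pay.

SIMPLE IRA contribution: $11351.64 × 0.1 = $1135.16
403(b): $11351.64 × 0.0429 = $486.99
Pre-tax total = $1135.16 + $486.99 = $1622.15
Taxable wages = $11351.64 − $1622.15 = $9729.49
State income tax: $9729.49 × 0.05 = $486.47
Paid family leave insurance: $11351.64 × 0.008 = $90.81
Social Security (OASDI): $11351.64 × 0.0526 = $597.10
State unemployment insurance (employee share): $11351.64 × 0.01 = $113.52
Fitness reimbursement repayment: $397.78
Health insurance premium: $221.79
Union dues: $146.36
(Employer's $168.40 toward union dues is not withheld from the employee.)
Total deductions = $1135.16 + $486.99 + $486.47 + $90.81 + $597.10 + $113.52 + $397.78 + $221.79 + $146.36 = $3675.98
Net pay = $11351.64 − $3675.98 = $7675.66

$7675.66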